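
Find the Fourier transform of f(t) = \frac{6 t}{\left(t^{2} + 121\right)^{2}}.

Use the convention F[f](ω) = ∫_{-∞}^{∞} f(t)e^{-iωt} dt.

F(ω) = - \frac{3 i \pi \omega e^{- 11 \left|{\omega}\right|}}{11}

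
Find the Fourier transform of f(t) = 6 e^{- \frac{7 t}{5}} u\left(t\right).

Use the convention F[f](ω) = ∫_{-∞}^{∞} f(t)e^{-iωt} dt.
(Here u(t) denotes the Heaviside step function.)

F(ω) = \frac{30}{5 i \omega + 7}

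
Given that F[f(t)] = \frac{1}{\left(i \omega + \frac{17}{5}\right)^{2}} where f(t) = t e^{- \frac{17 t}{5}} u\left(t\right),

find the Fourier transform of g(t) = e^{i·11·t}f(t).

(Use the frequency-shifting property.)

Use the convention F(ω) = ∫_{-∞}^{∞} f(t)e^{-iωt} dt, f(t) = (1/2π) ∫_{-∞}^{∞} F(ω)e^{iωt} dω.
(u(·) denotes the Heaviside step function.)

F[g](ω) = \frac{25}{\left(5 i \left(\omega - 11\right) + 17\right)^{2}}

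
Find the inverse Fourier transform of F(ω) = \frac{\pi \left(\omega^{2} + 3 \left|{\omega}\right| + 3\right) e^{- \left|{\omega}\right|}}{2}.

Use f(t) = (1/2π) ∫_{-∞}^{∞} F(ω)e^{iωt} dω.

f(t) = \frac{4}{\left(t^{2} + 1\right)^{3}}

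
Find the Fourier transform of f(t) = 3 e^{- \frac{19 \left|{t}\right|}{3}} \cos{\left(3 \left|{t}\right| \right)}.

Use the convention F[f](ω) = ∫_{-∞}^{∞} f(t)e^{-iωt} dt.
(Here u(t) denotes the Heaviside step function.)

F(ω) = \frac{342 \left(9 \omega^{2} + 442\right)}{81 \omega^{4} + 5040 \omega^{2} + 195364}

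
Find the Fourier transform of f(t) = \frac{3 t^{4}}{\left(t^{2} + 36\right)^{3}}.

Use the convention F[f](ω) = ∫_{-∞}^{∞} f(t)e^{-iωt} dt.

F(ω) = \frac{3 \pi \left(12 \omega^{2} - 10 \left|{\omega}\right| + 1\right) e^{- 6 \left|{\omega}\right|}}{16}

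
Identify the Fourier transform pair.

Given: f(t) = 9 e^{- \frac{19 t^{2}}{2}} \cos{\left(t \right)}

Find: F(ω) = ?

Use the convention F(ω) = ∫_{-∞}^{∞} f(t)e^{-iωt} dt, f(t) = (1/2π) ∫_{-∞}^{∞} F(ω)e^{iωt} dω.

F(ω) = \frac{9 \sqrt{38} \sqrt{\pi} \left(e^{\frac{2 \omega}{19}} + 1\right) e^{- \frac{\omega^{2}}{38} - \frac{\omega}{19} - \frac{1}{38}}}{38}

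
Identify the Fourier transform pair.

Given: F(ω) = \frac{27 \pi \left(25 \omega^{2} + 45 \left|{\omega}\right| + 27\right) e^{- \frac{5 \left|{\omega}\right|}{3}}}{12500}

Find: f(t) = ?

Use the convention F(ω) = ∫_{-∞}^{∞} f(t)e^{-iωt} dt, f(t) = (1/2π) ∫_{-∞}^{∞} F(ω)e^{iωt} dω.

f(t) = \frac{2}{\left(t^{2} + \frac{25}{9}\right)^{3}}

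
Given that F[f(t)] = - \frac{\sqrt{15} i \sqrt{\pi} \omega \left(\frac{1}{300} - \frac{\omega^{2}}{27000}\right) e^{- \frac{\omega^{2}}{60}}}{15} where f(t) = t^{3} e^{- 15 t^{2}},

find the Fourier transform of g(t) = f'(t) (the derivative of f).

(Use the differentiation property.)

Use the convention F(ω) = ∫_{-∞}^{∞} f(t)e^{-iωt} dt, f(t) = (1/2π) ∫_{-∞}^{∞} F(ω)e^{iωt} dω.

F[g](ω) = \frac{\sqrt{15} \sqrt{\pi} \omega^{2} \left(90 - \omega^{2}\right) e^{- \frac{\omega^{2}}{60}}}{405000}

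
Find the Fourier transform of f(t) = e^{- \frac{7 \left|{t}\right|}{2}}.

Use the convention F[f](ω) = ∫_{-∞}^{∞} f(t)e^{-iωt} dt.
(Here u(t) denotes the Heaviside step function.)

F(ω) = \frac{28}{4 \omega^{2} + 49}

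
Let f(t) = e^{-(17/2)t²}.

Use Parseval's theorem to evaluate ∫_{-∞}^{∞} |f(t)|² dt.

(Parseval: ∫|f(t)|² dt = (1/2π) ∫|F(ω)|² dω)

∫|f(t)|² dt = \frac{\sqrt{17} \sqrt{\pi}}{17}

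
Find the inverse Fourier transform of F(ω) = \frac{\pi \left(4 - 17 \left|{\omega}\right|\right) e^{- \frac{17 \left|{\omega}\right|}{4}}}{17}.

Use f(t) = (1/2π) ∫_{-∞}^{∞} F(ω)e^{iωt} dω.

f(t) = \frac{2 t^{2}}{\left(t^{2} + \frac{289}{16}\right)^{2}}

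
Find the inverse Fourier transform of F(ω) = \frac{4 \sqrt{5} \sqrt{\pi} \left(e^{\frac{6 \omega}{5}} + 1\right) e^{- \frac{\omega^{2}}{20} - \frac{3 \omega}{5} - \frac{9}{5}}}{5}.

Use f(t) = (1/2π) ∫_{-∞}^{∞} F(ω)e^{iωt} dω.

f(t) = 8 e^{- 5 t^{2}} \cos{\left(6 t \right)}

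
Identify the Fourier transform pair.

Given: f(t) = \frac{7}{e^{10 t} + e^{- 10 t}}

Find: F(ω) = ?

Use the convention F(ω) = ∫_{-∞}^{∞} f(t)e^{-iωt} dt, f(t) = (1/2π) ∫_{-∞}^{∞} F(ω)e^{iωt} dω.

F(ω) = \frac{7 \pi}{20 \cosh{\left(\frac{\pi \omega}{20} \right)}}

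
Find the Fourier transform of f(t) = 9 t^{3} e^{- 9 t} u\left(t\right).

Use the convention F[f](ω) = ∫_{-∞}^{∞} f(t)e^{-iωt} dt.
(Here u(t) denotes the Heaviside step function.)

F(ω) = \frac{54}{\left(i \omega + 9\right)^{4}}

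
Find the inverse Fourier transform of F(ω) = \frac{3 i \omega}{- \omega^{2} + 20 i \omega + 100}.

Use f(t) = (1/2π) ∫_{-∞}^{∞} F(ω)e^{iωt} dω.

f(t) = 3 \left(1 - 10 t\right) e^{- 10 t} u\left(t\right)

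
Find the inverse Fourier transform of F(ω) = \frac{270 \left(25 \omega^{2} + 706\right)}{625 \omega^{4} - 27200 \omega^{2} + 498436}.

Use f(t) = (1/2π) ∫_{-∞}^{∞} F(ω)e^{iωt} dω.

f(t) = 3 e^{- \frac{9 \left|{t}\right|}{5}} \cos{\left(5 \left|{t}\right| \right)}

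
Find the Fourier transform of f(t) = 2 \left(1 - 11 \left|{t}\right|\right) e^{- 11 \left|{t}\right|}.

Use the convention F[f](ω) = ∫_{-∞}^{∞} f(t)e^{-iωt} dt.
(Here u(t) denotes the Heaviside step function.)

F(ω) = \frac{88 \omega^{2}}{\left(\omega^{2} + 121\right)^{2}}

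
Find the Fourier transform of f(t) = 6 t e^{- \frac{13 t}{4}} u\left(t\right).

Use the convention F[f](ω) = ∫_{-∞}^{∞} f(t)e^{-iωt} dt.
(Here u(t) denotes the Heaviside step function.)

F(ω) = \frac{96}{\left(4 i \omega + 13\right)^{2}}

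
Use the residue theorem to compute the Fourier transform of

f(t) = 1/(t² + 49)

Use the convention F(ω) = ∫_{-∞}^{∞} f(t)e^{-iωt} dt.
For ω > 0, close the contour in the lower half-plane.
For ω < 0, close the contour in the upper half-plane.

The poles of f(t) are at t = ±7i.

Let g(z) = f(z)e^{-iωz}; for large |z| the factor e^{-iωz} decays in the lower half-plane when ω > 0 and in the upper half-plane when ω < 0.

Case ω > 0 (lower half-plane, clockwise contour ⇒ F(ω) = -2πi·ΣRes):
  Res_{z = - 7 i} g(z) = \frac{i e^{- 7 \omega}}{14}
  F(ω) = -2πi·ΣRes = \frac{\pi e^{- 7 \omega}}{7}

Case ω < 0 (upper half-plane, counterclockwise contour ⇒ F(ω) = +2πi·ΣRes):
  Res_{z = 7 i} g(z) = - \frac{i e^{7 \omega}}{14}
  F(ω) = 2πi·ΣRes = \frac{\pi e^{7 \omega}}{7}

Both cases combine into a single formula in |ω|:

F(ω) = \frac{\pi e^{- 7 \left|{\omega}\right|}}{7}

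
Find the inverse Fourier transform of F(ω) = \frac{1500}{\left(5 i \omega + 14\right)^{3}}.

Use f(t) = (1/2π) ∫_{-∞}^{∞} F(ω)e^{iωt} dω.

f(t) = 6 t^{2} e^{- \frac{14 t}{5}} u\left(t\right)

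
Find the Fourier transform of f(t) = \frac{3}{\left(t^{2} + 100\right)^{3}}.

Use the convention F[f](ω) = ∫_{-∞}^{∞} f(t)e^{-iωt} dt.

F(ω) = \frac{3 \pi \left(100 \omega^{2} + 30 \left|{\omega}\right| + 3\right) e^{- 10 \left|{\omega}\right|}}{800000}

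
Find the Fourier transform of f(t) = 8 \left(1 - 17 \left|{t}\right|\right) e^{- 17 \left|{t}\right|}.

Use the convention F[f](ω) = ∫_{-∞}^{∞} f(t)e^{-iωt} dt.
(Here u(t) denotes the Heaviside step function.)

F(ω) = \frac{544 \omega^{2}}{\left(\omega^{2} + 289\right)^{2}}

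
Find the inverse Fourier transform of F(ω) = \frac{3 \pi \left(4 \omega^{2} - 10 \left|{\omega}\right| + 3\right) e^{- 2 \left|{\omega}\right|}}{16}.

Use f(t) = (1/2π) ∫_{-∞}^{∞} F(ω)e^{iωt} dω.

f(t) = \frac{3 t^{4}}{\left(t^{2} + 4\right)^{3}}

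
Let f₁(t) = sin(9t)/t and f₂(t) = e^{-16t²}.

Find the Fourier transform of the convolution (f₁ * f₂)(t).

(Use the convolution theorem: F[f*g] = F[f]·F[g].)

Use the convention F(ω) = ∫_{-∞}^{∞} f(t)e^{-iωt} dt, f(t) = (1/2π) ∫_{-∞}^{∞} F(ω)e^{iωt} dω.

F[f₁*f₂](ω) = \begin{cases} \frac{\pi^{\frac{3}{2}} e^{- \frac{\omega^{2}}{64}}}{4} & \text{for}\: \omega > -9 \wedge \omega < 9 \\0 & \text{otherwise} \end{cases}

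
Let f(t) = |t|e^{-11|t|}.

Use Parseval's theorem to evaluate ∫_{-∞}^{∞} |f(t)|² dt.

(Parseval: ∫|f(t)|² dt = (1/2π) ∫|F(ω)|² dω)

∫|f(t)|² dt = \frac{1}{2662}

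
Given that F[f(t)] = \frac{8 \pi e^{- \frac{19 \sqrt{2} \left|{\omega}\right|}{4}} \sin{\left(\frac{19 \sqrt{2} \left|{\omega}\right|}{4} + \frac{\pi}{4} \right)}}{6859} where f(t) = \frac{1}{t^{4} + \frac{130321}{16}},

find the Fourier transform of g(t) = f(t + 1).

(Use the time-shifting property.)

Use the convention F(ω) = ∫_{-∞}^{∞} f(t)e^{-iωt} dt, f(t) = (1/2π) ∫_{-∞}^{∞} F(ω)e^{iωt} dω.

F[g](ω) = \frac{8 \pi e^{i \omega - \frac{19 \sqrt{2} \left|{\omega}\right|}{4}} \sin{\left(\frac{19 \sqrt{2} \left|{\omega}\right|}{4} + \frac{\pi}{4} \right)}}{6859}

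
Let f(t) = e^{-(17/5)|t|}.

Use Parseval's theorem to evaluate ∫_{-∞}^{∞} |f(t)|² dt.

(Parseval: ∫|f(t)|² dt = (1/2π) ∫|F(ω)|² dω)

∫|f(t)|² dt = \frac{5}{17}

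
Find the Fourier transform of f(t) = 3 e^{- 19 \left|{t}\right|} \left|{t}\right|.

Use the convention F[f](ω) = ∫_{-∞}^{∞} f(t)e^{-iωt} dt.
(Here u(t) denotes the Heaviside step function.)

F(ω) = \frac{6 \left(361 - \omega^{2}\right)}{\left(\omega^{2} + 361\right)^{2}}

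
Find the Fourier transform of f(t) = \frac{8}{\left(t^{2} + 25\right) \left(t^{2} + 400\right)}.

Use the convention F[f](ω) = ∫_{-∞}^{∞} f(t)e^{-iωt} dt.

F(ω) = \frac{2 \pi \left(4 e^{15 \left|{\omega}\right|} - 1\right) e^{- 20 \left|{\omega}\right|}}{1875}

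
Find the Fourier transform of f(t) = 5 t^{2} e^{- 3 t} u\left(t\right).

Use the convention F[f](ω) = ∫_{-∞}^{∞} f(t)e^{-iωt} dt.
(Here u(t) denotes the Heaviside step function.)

F(ω) = \frac{10}{\left(i \omega + 3\right)^{3}}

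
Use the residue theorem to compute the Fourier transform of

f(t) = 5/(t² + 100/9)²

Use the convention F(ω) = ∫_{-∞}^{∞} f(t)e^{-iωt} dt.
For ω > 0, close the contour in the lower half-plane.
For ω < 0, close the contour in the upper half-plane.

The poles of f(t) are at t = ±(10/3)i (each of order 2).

Let g(z) = f(z)e^{-iωz}; for large |z| the factor e^{-iωz} decays in the lower half-plane when ω > 0 and in the upper half-plane when ω < 0.

Case ω > 0 (lower half-plane, clockwise contour ⇒ F(ω) = -2πi·ΣRes):
  Res_{z = - \frac{10 i}{3}} g(z) = \frac{9 i \left(10 \omega + 3\right) e^{- \frac{10 \omega}{3}}}{800} (pole of order 2)
  F(ω) = -2πi·ΣRes = \frac{9 \pi \left(10 \omega + 3\right) e^{- \frac{10 \omega}{3}}}{400}

Case ω < 0 (upper half-plane, counterclockwise contour ⇒ F(ω) = +2πi·ΣRes):
  Res_{z = \frac{10 i}{3}} g(z) = \frac{9 i \left(10 \omega - 3\right) e^{\frac{10 \omega}{3}}}{800} (pole of order 2)
  F(ω) = 2πi·ΣRes = \frac{9 \pi \left(3 - 10 \omega\right) e^{\frac{10 \omega}{3}}}{400}

Both cases combine into a single formula in |ω|:

F(ω) = \frac{9 \pi \left(10 \left|{\omega}\right| + 3\right) e^{- \frac{10 \left|{\omega}\right|}{3}}}{400}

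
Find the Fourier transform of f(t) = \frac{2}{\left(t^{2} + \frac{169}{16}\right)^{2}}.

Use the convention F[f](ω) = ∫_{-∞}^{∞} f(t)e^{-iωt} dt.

F(ω) = \frac{16 \pi \left(13 \left|{\omega}\right| + 4\right) e^{- \frac{13 \left|{\omega}\right|}{4}}}{2197}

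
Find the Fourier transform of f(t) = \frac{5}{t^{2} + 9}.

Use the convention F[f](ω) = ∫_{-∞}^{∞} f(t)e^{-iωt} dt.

F(ω) = \frac{5 \pi e^{- 3 \left|{\omega}\right|}}{3}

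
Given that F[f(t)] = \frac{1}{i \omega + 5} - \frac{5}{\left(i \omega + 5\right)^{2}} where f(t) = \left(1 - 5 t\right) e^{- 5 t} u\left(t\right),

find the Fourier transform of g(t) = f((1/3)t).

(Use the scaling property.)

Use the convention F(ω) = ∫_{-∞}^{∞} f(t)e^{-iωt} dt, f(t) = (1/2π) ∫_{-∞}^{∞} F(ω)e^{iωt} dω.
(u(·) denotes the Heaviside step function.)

F[g](ω) = \frac{9 i \omega}{- 9 \omega^{2} + 30 i \omega + 25}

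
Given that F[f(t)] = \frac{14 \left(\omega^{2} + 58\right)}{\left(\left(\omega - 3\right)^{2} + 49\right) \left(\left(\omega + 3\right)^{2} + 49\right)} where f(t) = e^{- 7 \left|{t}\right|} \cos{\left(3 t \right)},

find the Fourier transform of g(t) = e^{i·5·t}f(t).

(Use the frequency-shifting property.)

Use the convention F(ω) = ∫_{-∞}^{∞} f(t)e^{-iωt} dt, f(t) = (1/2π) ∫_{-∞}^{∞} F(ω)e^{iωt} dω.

F[g](ω) = \frac{14 \left(\left(\omega - 5\right)^{2} + 58\right)}{\left(\left(\omega - 8\right)^{2} + 49\right) \left(\left(\omega - 2\right)^{2} + 49\right)}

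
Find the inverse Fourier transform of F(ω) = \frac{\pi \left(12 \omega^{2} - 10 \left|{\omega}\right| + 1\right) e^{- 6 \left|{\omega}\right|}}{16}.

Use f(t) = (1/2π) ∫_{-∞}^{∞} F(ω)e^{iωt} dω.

f(t) = \frac{t^{4}}{\left(t^{2} + 36\right)^{3}}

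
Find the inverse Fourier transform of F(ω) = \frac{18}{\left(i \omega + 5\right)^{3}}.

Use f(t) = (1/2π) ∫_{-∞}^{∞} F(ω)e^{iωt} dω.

f(t) = 9 t^{2} e^{- 5 t} u\left(t\right)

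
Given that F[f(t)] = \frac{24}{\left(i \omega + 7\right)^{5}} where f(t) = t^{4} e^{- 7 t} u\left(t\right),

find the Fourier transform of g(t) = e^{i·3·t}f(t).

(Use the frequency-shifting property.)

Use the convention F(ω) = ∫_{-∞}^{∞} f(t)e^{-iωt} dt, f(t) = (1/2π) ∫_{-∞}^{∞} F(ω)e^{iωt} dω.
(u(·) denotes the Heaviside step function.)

F[g](ω) = \frac{24}{\left(i \left(\omega - 3\right) + 7\right)^{5}}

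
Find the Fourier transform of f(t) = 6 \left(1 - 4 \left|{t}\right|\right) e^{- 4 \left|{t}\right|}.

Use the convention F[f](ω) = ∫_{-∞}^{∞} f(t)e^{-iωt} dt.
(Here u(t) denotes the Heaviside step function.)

F(ω) = \frac{96 \omega^{2}}{\left(\omega^{2} + 16\right)^{2}}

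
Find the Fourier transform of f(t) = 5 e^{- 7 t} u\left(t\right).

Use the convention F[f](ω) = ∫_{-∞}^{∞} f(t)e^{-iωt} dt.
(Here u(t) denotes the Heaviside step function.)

F(ω) = \frac{5}{i \omega + 7}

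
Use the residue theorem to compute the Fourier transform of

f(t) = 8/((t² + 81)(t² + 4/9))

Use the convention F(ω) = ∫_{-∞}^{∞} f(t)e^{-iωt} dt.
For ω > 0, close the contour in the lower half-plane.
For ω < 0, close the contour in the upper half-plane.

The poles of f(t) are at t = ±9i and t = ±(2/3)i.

Let g(z) = f(z)e^{-iωz}; for large |z| the factor e^{-iωz} decays in the lower half-plane when ω > 0 and in the upper half-plane when ω < 0.

Case ω > 0 (lower half-plane, clockwise contour ⇒ F(ω) = -2πi·ΣRes):
  Res_{z = - 9 i} g(z) = - \frac{4 i e^{- 9 \omega}}{725}
  Res_{z = - \frac{2 i}{3}} g(z) = \frac{54 i e^{- \frac{2 \omega}{3}}}{725}
  F(ω) = -2πi·ΣRes = - \frac{8 \pi e^{- 9 \omega}}{725} + \frac{108 \pi e^{- \frac{2 \omega}{3}}}{725}

Case ω < 0 (upper half-plane, counterclockwise contour ⇒ F(ω) = +2πi·ΣRes):
  Res_{z = 9 i} g(z) = \frac{4 i e^{9 \omega}}{725}
  Res_{z = \frac{2 i}{3}} g(z) = - \frac{54 i e^{\frac{2 \omega}{3}}}{725}
  F(ω) = 2πi·ΣRes = \frac{4 \pi \left(27 e^{\frac{2 \omega}{3}} - 2 e^{9 \omega}\right)}{725}

Both cases combine into a single formula in |ω|:

F(ω) = - \frac{8 \pi e^{- 9 \left|{\omega}\right|}}{725} + \frac{108 \pi e^{- \frac{2 \left|{\omega}\right|}{3}}}{725}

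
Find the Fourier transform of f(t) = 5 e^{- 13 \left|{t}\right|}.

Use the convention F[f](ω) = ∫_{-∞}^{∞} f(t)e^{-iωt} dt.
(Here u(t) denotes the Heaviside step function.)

F(ω) = \frac{130}{\omega^{2} + 169}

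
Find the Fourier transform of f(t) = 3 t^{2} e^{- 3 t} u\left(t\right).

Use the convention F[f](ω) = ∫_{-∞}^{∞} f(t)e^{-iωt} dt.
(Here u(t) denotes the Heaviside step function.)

F(ω) = \frac{6}{\left(i \omega + 3\right)^{3}}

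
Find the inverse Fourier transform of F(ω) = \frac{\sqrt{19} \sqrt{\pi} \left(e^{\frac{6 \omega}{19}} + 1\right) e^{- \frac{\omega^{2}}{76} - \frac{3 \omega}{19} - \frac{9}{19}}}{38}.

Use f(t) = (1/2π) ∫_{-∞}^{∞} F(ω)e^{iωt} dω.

f(t) = e^{- 19 t^{2}} \cos{\left(6 t \right)}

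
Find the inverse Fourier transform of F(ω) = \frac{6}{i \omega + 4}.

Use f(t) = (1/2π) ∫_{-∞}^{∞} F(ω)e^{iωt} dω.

f(t) = 6 e^{- 4 t} u\left(t\right)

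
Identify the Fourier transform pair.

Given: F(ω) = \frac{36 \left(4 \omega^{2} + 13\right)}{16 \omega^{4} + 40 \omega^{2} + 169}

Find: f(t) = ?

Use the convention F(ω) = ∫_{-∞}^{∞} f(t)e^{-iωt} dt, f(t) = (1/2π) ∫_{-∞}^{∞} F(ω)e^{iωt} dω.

f(t) = 3 e^{- \frac{3 \left|{t}\right|}{2}} \cos{\left(\left|{t}\right| \right)}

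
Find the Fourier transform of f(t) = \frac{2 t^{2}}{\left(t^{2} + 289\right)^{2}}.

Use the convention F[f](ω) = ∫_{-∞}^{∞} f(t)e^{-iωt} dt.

F(ω) = \frac{\pi \left(1 - 17 \left|{\omega}\right|\right) e^{- 17 \left|{\omega}\right|}}{17}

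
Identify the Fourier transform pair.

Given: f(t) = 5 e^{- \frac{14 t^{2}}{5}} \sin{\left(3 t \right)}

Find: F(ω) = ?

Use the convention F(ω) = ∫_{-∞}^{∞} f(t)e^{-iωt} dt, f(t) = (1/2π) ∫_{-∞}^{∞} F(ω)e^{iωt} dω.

F(ω) = \frac{5 \sqrt{70} i \sqrt{\pi} \left(1 - e^{\frac{15 \omega}{14}}\right) e^{- \frac{5 \omega^{2}}{56} - \frac{15 \omega}{28} - \frac{45}{56}}}{28}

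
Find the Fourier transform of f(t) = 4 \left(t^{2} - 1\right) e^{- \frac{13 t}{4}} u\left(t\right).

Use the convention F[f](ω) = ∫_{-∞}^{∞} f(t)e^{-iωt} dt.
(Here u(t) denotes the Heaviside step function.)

F(ω) = \frac{16 \left(128 i \omega - \left(4 i \omega + 13\right)^{3} + 416\right)}{\left(4 i \omega + 13\right)^{4}}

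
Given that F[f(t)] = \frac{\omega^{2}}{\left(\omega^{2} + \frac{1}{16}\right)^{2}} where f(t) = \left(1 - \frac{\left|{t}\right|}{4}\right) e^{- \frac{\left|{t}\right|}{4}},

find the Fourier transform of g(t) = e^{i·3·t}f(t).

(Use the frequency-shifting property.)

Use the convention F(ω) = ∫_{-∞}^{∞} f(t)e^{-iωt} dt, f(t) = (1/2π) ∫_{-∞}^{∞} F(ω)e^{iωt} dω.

F[g](ω) = \frac{256 \left(\omega - 3\right)^{2}}{\left(16 \left(\omega - 3\right)^{2} + 1\right)^{2}}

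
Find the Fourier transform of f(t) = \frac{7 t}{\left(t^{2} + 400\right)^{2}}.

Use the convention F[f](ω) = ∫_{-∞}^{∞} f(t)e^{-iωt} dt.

F(ω) = - \frac{7 i \pi \omega e^{- 20 \left|{\omega}\right|}}{40}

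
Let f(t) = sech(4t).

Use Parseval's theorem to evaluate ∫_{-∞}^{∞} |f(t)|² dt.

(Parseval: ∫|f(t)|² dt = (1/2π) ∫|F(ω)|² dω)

∫|f(t)|² dt = \frac{1}{2}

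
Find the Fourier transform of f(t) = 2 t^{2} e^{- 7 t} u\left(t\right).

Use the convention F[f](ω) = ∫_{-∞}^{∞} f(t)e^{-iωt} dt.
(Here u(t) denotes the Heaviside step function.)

F(ω) = \frac{4}{\left(i \omega + 7\right)^{3}}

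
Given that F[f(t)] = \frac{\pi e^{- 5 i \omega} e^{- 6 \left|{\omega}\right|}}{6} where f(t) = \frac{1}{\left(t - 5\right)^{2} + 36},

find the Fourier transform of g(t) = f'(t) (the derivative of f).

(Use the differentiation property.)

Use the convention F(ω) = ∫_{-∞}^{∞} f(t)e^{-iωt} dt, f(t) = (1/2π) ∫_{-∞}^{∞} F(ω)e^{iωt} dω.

F[g](ω) = \frac{i \pi \omega e^{- 5 i \omega - 6 \left|{\omega}\right|}}{6}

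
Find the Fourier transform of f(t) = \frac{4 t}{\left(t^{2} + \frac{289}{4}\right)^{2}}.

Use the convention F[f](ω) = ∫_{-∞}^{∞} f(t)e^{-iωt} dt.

F(ω) = - \frac{4 i \pi \omega e^{- \frac{17 \left|{\omega}\right|}{2}}}{17}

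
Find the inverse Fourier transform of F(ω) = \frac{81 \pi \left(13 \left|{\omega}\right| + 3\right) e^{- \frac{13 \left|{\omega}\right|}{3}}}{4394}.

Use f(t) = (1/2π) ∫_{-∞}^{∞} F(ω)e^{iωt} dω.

f(t) = \frac{9}{\left(t^{2} + \frac{169}{9}\right)^{2}}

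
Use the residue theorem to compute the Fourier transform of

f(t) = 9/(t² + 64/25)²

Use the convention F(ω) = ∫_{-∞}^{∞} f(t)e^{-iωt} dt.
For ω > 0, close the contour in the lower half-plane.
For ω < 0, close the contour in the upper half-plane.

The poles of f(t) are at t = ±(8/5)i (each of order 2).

Let g(z) = f(z)e^{-iωz}; for large |z| the factor e^{-iωz} decays in the lower half-plane when ω > 0 and in the upper half-plane when ω < 0.

Case ω > 0 (lower half-plane, clockwise contour ⇒ F(ω) = -2πi·ΣRes):
  Res_{z = - \frac{8 i}{5}} g(z) = \frac{225 i \left(8 \omega + 5\right) e^{- \frac{8 \omega}{5}}}{2048} (pole of order 2)
  F(ω) = -2πi·ΣRes = \frac{225 \pi \left(8 \omega + 5\right) e^{- \frac{8 \omega}{5}}}{1024}

Case ω < 0 (upper half-plane, counterclockwise contour ⇒ F(ω) = +2πi·ΣRes):
  Res_{z = \frac{8 i}{5}} g(z) = \frac{225 i \left(8 \omega - 5\right) e^{\frac{8 \omega}{5}}}{2048} (pole of order 2)
  F(ω) = 2πi·ΣRes = \frac{225 \pi \left(5 - 8 \omega\right) e^{\frac{8 \omega}{5}}}{1024}

Both cases combine into a single formula in |ω|:

F(ω) = \frac{225 \pi \left(8 \left|{\omega}\right| + 5\right) e^{- \frac{8 \left|{\omega}\right|}{5}}}{1024}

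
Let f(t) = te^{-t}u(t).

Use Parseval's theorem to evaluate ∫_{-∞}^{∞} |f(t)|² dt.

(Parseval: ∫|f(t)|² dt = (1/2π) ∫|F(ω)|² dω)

∫|f(t)|² dt = \frac{1}{4}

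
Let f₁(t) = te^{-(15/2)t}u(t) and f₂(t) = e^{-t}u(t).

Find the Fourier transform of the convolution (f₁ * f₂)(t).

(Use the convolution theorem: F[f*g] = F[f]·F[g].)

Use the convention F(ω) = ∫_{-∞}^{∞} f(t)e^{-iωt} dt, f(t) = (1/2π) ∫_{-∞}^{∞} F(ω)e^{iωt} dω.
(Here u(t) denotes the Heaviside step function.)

F[f₁*f₂](ω) = \frac{4}{\left(i \omega + 1\right) \left(2 i \omega + 15\right)^{2}}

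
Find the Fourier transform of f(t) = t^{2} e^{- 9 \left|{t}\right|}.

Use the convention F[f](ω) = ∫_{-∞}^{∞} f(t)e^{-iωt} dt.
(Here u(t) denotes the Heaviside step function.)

F(ω) = \frac{108 \left(27 - \omega^{2}\right)}{\left(\omega^{2} + 81\right)^{3}}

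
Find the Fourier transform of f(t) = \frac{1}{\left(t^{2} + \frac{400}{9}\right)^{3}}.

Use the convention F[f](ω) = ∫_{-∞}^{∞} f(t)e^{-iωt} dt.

F(ω) = \frac{27 \pi \left(400 \omega^{2} + 180 \left|{\omega}\right| + 27\right) e^{- \frac{20 \left|{\omega}\right|}{3}}}{25600000}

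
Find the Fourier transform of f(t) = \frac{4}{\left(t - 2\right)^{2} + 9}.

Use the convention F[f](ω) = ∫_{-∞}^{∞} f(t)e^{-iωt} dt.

F(ω) = \frac{4 \pi e^{- 2 i \omega - 3 \left|{\omega}\right|}}{3}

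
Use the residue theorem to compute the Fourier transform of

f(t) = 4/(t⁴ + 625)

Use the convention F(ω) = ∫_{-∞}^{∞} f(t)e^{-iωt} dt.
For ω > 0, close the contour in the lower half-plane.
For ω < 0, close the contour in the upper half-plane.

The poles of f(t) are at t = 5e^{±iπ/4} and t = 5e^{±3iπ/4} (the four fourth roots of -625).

Let g(z) = f(z)e^{-iωz}; for large |z| the factor e^{-iωz} decays in the lower half-plane when ω > 0 and in the upper half-plane when ω < 0.

Case ω > 0 (lower half-plane, clockwise contour ⇒ F(ω) = -2πi·ΣRes):
  Res_{z = - \frac{5 \sqrt{2}}{2} - \frac{5 \sqrt{2} i}{2}} g(z) = \frac{\sqrt{2} i \left(1 - i\right) e^{\frac{5 \sqrt{2} \omega \left(-1 + i\right)}{2}}}{250}
  Res_{z = \frac{5 \sqrt{2}}{2} - \frac{5 \sqrt{2} i}{2}} g(z) = \frac{\sqrt{2} i \left(1 + i\right) e^{- \frac{5 \sqrt{2} \omega \left(1 + i\right)}{2}}}{250}
  F(ω) = -2πi·ΣRes = \frac{\sqrt{2} \pi \left(\left(1 - i\right) e^{5 \sqrt{2} i \omega} + 1 + i\right) e^{- \frac{5 \sqrt{2} \omega \left(1 + i\right)}{2}}}{125} = \frac{4 \pi e^{- \frac{5 \sqrt{2} \omega}{2}} \sin{\left(\frac{5 \sqrt{2} \omega}{2} + \frac{\pi}{4} \right)}}{125}

Case ω < 0 (upper half-plane, counterclockwise contour ⇒ F(ω) = +2πi·ΣRes):
  Res_{z = \frac{5 \sqrt{2}}{2} + \frac{5 \sqrt{2} i}{2}} g(z) = \frac{\sqrt{2} i \left(-1 + i\right) e^{\frac{5 \sqrt{2} \omega \left(1 - i\right)}{2}}}{250}
  Res_{z = - \frac{5 \sqrt{2}}{2} + \frac{5 \sqrt{2} i}{2}} g(z) = \frac{\sqrt{2} \left(1 - i\right) e^{\frac{5 \sqrt{2} \omega \left(1 + i\right)}{2}}}{250}
  F(ω) = 2πi·ΣRes = - \frac{\sqrt{2} i \pi \left(i \left(1 - i\right) e^{\frac{5 \sqrt{2} \omega \left(1 - i\right)}{2}} - \left(1 - i\right) e^{\frac{5 \sqrt{2} \omega \left(1 + i\right)}{2}}\right)}{125} = \frac{4 \pi e^{\frac{5 \sqrt{2} \omega}{2}} \cos{\left(\frac{5 \sqrt{2} \omega}{2} + \frac{\pi}{4} \right)}}{125}

Both cases combine into a single formula in |ω|:

F(ω) = \frac{4 \pi e^{- \frac{5 \sqrt{2} \left|{\omega}\right|}{2}} \sin{\left(\frac{5 \sqrt{2} \left|{\omega}\right|}{2} + \frac{\pi}{4} \right)}}{125}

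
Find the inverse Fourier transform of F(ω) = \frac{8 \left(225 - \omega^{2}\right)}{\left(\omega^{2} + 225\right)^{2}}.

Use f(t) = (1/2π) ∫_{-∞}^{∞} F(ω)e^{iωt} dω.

f(t) = 4 e^{- 15 \left|{t}\right|} \left|{t}\right|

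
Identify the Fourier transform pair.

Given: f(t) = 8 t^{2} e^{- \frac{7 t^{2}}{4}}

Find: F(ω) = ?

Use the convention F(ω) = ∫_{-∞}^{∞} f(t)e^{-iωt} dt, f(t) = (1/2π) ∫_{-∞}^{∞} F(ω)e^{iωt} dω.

F(ω) = \frac{32 \sqrt{7} \sqrt{\pi} \left(7 - 2 \omega^{2}\right) e^{- \frac{\omega^{2}}{7}}}{343}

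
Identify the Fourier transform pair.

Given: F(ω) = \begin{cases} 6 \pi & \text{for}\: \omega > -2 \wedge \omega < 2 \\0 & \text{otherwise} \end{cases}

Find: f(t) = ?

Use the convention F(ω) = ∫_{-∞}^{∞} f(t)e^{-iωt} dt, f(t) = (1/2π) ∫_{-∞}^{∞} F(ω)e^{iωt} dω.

f(t) = \frac{6 \sin{\left(2 t \right)}}{t}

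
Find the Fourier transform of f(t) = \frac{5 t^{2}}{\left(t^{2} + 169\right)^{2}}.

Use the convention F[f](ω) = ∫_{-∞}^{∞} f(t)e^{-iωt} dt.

F(ω) = \frac{5 \pi \left(1 - 13 \left|{\omega}\right|\right) e^{- 13 \left|{\omega}\right|}}{26}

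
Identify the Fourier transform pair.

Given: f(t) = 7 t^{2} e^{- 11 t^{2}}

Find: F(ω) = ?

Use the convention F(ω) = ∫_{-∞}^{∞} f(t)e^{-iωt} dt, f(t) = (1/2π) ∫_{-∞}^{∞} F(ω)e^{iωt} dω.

F(ω) = \frac{7 \sqrt{11} \sqrt{\pi} \left(22 - \omega^{2}\right) e^{- \frac{\omega^{2}}{44}}}{5324}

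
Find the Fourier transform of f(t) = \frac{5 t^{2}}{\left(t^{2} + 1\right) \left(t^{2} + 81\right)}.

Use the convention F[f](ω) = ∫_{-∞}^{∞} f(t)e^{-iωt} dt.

F(ω) = \frac{\pi \left(9 - e^{8 \left|{\omega}\right|}\right) e^{- 9 \left|{\omega}\right|}}{16}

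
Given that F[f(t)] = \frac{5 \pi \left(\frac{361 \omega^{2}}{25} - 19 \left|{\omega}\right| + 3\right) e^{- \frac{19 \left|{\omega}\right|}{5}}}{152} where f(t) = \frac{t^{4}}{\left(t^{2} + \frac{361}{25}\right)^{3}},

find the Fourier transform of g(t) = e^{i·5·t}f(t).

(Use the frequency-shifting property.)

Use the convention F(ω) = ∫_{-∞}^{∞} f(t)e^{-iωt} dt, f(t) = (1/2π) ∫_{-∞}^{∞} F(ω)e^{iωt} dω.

F[g](ω) = \frac{\pi \left(361 \left(\omega - 5\right)^{2} - 475 \left|{\omega - 5}\right| + 75\right) e^{- \frac{19 \left|{\omega - 5}\right|}{5}}}{760}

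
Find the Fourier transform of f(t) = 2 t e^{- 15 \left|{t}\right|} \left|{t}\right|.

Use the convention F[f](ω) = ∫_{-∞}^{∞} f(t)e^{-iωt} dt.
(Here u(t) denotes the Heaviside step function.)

F(ω) = \frac{8 i \omega \left(\omega^{2} - 675\right)}{\left(\omega^{2} + 225\right)^{3}}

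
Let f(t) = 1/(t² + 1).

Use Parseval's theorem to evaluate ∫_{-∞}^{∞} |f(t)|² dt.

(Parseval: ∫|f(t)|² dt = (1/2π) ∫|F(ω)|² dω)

∫|f(t)|² dt = \frac{\pi}{2}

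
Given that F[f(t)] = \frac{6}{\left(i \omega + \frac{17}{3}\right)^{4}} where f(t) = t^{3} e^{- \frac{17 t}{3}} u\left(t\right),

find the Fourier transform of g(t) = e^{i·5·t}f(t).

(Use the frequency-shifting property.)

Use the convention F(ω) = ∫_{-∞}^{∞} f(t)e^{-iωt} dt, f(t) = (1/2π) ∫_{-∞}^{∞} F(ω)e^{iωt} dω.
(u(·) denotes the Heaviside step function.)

F[g](ω) = \frac{486}{\left(3 i \left(\omega - 5\right) + 17\right)^{4}}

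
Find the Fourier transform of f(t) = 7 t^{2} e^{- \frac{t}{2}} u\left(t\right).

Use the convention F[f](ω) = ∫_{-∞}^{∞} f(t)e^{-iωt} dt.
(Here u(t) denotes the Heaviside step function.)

F(ω) = \frac{112}{\left(2 i \omega + 1\right)^{3}}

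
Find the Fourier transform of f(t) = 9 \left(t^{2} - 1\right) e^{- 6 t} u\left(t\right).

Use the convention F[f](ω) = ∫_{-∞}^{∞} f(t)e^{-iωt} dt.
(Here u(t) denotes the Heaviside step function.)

F(ω) = \frac{9 \left(2 i \omega - \left(i \omega + 6\right)^{3} + 12\right)}{\left(i \omega + 6\right)^{4}}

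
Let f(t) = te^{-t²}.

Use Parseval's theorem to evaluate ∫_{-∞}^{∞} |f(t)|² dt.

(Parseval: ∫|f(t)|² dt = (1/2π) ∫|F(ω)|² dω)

∫|f(t)|² dt = \frac{\sqrt{2} \sqrt{\pi}}{8}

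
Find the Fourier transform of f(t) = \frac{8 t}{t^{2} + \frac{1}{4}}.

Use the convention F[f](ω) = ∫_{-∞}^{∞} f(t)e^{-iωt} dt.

F(ω) = - 8 i \pi e^{- \frac{\left|{\omega}\right|}{2}} \operatorname{sign}{\left(\omega \right)}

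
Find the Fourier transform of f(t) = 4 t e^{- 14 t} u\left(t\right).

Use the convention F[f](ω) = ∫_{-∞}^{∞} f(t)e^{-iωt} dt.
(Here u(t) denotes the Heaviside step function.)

F(ω) = \frac{4}{\left(i \omega + 14\right)^{2}}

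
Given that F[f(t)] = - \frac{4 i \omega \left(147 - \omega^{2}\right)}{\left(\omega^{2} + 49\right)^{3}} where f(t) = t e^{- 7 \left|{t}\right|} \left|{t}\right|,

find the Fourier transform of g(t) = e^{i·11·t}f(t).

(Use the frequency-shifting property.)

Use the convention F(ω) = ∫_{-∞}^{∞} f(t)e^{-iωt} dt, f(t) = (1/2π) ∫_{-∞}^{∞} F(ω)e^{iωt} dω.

F[g](ω) = \frac{4 i \left(\omega - 11\right) \left(\left(\omega - 11\right)^{2} - 147\right)}{\left(\left(\omega - 11\right)^{2} + 49\right)^{3}}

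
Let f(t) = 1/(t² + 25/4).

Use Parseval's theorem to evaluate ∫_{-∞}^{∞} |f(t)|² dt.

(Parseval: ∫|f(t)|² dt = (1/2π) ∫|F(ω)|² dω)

∫|f(t)|² dt = \frac{4 \pi}{125}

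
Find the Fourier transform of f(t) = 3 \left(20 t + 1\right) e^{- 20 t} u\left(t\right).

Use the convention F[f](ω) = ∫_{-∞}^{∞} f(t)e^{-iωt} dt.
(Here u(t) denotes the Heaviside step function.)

F(ω) = \frac{3 \left(- i \omega - 40\right)}{\omega^{2} - 40 i \omega - 400}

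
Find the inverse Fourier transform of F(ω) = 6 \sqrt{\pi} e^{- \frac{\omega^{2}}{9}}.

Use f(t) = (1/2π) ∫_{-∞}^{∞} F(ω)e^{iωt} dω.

f(t) = 9 e^{- \frac{9 t^{2}}{4}}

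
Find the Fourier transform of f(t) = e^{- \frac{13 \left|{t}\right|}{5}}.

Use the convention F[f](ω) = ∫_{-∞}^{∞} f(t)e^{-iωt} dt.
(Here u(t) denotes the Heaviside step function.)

F(ω) = \frac{130}{25 \omega^{2} + 169}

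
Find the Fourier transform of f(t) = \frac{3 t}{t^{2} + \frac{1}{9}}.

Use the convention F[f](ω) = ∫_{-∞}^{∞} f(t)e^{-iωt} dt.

F(ω) = - 3 i \pi e^{- \frac{\left|{\omega}\right|}{3}} \operatorname{sign}{\left(\omega \right)}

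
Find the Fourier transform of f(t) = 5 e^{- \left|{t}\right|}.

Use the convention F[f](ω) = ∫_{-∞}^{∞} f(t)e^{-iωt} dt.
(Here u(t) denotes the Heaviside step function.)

F(ω) = \frac{10}{\omega^{2} + 1}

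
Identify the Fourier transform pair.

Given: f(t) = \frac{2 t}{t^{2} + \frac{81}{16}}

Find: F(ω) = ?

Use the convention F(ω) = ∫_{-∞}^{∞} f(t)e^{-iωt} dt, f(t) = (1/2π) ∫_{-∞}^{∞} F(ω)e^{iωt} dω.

F(ω) = - 2 i \pi e^{- \frac{9 \left|{\omega}\right|}{4}} \operatorname{sign}{\left(\omega \right)}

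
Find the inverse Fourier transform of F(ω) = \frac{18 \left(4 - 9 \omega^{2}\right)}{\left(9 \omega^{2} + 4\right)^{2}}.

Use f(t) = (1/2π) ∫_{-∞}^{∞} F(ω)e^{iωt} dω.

f(t) = e^{- \frac{2 \left|{t}\right|}{3}} \left|{t}\right|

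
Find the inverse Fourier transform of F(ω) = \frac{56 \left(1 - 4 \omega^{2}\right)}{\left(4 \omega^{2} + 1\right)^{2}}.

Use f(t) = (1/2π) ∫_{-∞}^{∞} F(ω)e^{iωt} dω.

f(t) = 7 e^{- \frac{\left|{t}\right|}{2}} \left|{t}\right|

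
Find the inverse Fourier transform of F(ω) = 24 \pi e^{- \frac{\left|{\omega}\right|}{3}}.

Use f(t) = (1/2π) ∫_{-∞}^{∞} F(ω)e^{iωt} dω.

f(t) = \frac{8}{t^{2} + \frac{1}{9}}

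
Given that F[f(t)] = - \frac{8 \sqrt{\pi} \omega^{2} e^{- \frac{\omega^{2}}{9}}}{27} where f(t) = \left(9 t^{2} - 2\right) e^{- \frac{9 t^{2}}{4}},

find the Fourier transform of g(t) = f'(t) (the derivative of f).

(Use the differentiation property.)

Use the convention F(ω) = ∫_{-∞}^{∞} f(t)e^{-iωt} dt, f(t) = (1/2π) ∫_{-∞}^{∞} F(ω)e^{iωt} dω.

F[g](ω) = - \frac{8 i \sqrt{\pi} \omega^{3} e^{- \frac{\omega^{2}}{9}}}{27}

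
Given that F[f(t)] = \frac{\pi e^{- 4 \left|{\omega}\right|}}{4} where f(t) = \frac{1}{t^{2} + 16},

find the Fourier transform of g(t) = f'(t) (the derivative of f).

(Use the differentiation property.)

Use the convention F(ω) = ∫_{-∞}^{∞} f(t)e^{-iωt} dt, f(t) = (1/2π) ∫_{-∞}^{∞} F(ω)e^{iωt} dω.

F[g](ω) = \frac{i \pi \omega e^{- 4 \left|{\omega}\right|}}{4}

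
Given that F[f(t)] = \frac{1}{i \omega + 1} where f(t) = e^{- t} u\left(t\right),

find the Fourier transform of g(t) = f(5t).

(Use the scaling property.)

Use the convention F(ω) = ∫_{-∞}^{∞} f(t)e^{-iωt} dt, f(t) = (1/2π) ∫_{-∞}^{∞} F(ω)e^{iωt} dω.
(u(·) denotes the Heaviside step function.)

F[g](ω) = \frac{1}{i \omega + 5}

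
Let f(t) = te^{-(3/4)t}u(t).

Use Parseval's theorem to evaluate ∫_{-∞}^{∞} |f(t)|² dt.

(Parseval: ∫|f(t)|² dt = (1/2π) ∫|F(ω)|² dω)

∫|f(t)|² dt = \frac{16}{27}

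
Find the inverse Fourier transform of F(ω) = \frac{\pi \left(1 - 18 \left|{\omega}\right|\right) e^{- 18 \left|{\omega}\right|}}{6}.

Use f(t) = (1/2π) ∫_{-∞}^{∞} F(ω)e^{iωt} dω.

f(t) = \frac{6 t^{2}}{\left(t^{2} + 324\right)^{2}}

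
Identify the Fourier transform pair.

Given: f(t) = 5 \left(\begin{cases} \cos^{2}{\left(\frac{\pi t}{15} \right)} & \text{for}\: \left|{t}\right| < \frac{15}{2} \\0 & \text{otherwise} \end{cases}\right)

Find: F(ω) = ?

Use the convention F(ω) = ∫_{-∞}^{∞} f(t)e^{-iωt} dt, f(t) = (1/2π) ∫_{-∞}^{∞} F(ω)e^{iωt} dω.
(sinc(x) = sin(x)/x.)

F(ω) = - \frac{150 \pi^{2} \operatorname{sinc}{\left(\frac{15 \omega}{2} \right)}}{225 \omega^{2} - 4 \pi^{2}}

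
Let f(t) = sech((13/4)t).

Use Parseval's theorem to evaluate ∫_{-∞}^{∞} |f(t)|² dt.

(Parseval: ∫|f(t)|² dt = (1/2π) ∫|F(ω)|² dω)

∫|f(t)|² dt = \frac{8}{13}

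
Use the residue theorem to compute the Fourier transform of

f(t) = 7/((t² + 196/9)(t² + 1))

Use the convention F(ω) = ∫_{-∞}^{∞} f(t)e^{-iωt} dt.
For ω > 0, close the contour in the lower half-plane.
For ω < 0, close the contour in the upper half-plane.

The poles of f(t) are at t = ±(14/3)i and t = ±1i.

Let g(z) = f(z)e^{-iωz}; for large |z| the factor e^{-iωz} decays in the lower half-plane when ω > 0 and in the upper half-plane when ω < 0.

Case ω > 0 (lower half-plane, clockwise contour ⇒ F(ω) = -2πi·ΣRes):
  Res_{z = - \frac{14 i}{3}} g(z) = - \frac{27 i e^{- \frac{14 \omega}{3}}}{748}
  Res_{z = - i} g(z) = \frac{63 i e^{- \omega}}{374}
  F(ω) = -2πi·ΣRes = \frac{63 \pi e^{- \omega}}{187} - \frac{27 \pi e^{- \frac{14 \omega}{3}}}{374}

Case ω < 0 (upper half-plane, counterclockwise contour ⇒ F(ω) = +2πi·ΣRes):
  Res_{z = \frac{14 i}{3}} g(z) = \frac{27 i e^{\frac{14 \omega}{3}}}{748}
  Res_{z = i} g(z) = - \frac{63 i e^{\omega}}{374}
  F(ω) = 2πi·ΣRes = \frac{9 \pi \left(- 3 e^{\frac{14 \omega}{3}} + 14 e^{\omega}\right)}{374}

Both cases combine into a single formula in |ω|:

F(ω) = \frac{63 \pi e^{- \left|{\omega}\right|}}{187} - \frac{27 \pi e^{- \frac{14 \left|{\omega}\right|}{3}}}{374}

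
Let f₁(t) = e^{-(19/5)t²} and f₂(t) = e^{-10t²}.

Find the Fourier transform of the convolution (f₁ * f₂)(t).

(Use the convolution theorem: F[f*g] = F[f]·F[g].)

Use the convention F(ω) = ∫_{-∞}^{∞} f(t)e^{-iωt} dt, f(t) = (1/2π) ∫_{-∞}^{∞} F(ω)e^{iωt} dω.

F[f₁*f₂](ω) = \frac{\sqrt{38} \pi e^{- \frac{69 \omega^{2}}{760}}}{38}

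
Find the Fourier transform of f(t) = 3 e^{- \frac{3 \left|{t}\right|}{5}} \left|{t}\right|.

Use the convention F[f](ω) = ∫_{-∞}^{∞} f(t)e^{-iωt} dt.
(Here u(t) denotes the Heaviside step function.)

F(ω) = \frac{150 \left(9 - 25 \omega^{2}\right)}{\left(25 \omega^{2} + 9\right)^{2}}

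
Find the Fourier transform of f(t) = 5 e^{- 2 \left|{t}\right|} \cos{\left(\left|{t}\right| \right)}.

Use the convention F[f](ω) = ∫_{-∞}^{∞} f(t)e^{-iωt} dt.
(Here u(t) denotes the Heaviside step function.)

F(ω) = \frac{20 \left(\omega^{2} + 5\right)}{\omega^{4} + 6 \omega^{2} + 25}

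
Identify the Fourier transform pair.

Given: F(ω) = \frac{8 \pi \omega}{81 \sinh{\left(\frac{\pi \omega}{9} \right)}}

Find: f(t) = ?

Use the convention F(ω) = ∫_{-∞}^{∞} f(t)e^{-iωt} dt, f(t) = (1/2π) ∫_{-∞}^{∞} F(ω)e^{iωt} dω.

f(t) = \frac{2}{\cosh^{2}{\left(\frac{9 t}{2} \right)}}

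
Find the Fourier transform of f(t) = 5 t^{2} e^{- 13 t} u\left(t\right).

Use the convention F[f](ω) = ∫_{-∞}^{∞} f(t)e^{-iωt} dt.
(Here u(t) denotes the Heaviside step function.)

F(ω) = \frac{10}{\left(i \omega + 13\right)^{3}}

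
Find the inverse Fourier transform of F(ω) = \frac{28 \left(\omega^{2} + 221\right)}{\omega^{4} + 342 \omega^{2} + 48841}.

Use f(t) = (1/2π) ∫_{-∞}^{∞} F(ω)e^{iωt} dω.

f(t) = e^{- 14 \left|{t}\right|} \cos{\left(5 \left|{t}\right| \right)}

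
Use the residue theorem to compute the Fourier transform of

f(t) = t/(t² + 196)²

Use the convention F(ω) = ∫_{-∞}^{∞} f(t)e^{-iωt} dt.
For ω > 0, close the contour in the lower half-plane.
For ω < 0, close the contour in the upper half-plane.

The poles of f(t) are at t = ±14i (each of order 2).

Let g(z) = f(z)e^{-iωz}; for large |z| the factor e^{-iωz} decays in the lower half-plane when ω > 0 and in the upper half-plane when ω < 0.

Case ω > 0 (lower half-plane, clockwise contour ⇒ F(ω) = -2πi·ΣRes):
  Res_{z = - 14 i} g(z) = \frac{\omega e^{- 14 \omega}}{56} (pole of order 2)
  F(ω) = -2πi·ΣRes = - \frac{i \pi \omega e^{- 14 \omega}}{28}

Case ω < 0 (upper half-plane, counterclockwise contour ⇒ F(ω) = +2πi·ΣRes):
  Res_{z = 14 i} g(z) = - \frac{\omega e^{14 \omega}}{56} (pole of order 2)
  F(ω) = 2πi·ΣRes = - \frac{i \pi \omega e^{14 \omega}}{28}

Both cases combine into a single formula in |ω|:

F(ω) = - \frac{i \pi \omega e^{- 14 \left|{\omega}\right|}}{28}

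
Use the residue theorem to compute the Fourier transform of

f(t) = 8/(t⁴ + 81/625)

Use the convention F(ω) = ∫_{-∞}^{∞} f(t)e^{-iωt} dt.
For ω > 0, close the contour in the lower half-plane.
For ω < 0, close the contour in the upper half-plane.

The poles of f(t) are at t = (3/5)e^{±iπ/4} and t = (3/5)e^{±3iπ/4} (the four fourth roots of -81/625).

Let g(z) = f(z)e^{-iωz}; for large |z| the factor e^{-iωz} decays in the lower half-plane when ω > 0 and in the upper half-plane when ω < 0.

Case ω > 0 (lower half-plane, clockwise contour ⇒ F(ω) = -2πi·ΣRes):
  Res_{z = - \frac{3 \sqrt{2}}{10} - \frac{3 \sqrt{2} i}{10}} g(z) = \frac{125 \sqrt{2} \left(1 + i\right) e^{\frac{3 \sqrt{2} \omega \left(-1 + i\right)}{10}}}{27}
  Res_{z = \frac{3 \sqrt{2}}{10} - \frac{3 \sqrt{2} i}{10}} g(z) = \frac{125 \sqrt{2} \left(-1 + i\right) e^{- \frac{3 \sqrt{2} \omega \left(1 + i\right)}{10}}}{27}
  F(ω) = -2πi·ΣRes = \frac{250 \sqrt{2} \pi \left(\left(1 - i\right) e^{\frac{3 \sqrt{2} i \omega}{5}} + 1 + i\right) e^{- \frac{3 \sqrt{2} \omega \left(1 + i\right)}{10}}}{27} = \frac{1000 \pi e^{- \frac{3 \sqrt{2} \omega}{10}} \sin{\left(\frac{3 \sqrt{2} \omega}{10} + \frac{\pi}{4} \right)}}{27}

Case ω < 0 (upper half-plane, counterclockwise contour ⇒ F(ω) = +2πi·ΣRes):
  Res_{z = \frac{3 \sqrt{2}}{10} + \frac{3 \sqrt{2} i}{10}} g(z) = - \frac{125 \sqrt{2} \left(1 + i\right) e^{\frac{3 \sqrt{2} \omega \left(1 - i\right)}{10}}}{27}
  Res_{z = - \frac{3 \sqrt{2}}{10} + \frac{3 \sqrt{2} i}{10}} g(z) = \frac{125 \sqrt{2} \left(1 - i\right) e^{\frac{3 \sqrt{2} \omega \left(1 + i\right)}{10}}}{27}
  F(ω) = 2πi·ΣRes = - \frac{250 \sqrt{2} i \pi \left(\left(1 + i\right) e^{\frac{3 \sqrt{2} \omega \left(1 - i\right)}{10}} - \left(1 - i\right) e^{\frac{3 \sqrt{2} \omega \left(1 + i\right)}{10}}\right)}{27} = \frac{1000 \pi e^{\frac{3 \sqrt{2} \omega}{10}} \cos{\left(\frac{3 \sqrt{2} \omega}{10} + \frac{\pi}{4} \right)}}{27}

Both cases combine into a single formula in |ω|:

F(ω) = \frac{1000 \pi e^{- \frac{3 \sqrt{2} \left|{\omega}\right|}{10}} \sin{\left(\frac{3 \sqrt{2} \left|{\omega}\right|}{10} + \frac{\pi}{4} \right)}}{27}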